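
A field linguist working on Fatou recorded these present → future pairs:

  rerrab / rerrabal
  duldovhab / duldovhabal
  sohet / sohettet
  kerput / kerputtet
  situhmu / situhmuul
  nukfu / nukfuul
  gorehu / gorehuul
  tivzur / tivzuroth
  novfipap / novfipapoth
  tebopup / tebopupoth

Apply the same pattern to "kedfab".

kerput and situhmu both have last vowel 'u' yet inflect differently (kerputtet, situhmuul), so the last vowel is not what conditions the rule; the final letter is.
"kedfab" ends in -b. The stems ending in -b (rerrab → rerrabal, duldovhab → duldovhabal) add -al.
The other patterns: stems ending in -t double the final consonant and add -et; stems ending in -u add -ul; stems ending in -p or -r add -oth.
So kedfab → kedfabal.

kedfabal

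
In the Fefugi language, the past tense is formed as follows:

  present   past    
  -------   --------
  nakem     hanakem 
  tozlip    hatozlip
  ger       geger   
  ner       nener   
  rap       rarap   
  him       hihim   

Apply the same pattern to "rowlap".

him and nakem both end in -m yet inflect differently (hihim, hanakem), so the final letter is not what conditions the rule; the number of vowels is.
"rowlap" has 2 vowels. The stems with 2 vowels (nakem → hanakem, tozlip → hatozlip) add the prefix ha-.
The other pattern: stems with 1 vowel repeat the first consonant+vowel as a prefix.
So rowlap → harowlap.

harowlap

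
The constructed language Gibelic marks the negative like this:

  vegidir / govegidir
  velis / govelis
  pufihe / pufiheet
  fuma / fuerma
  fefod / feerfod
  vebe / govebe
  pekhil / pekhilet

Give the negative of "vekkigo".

"vekkigo" begins with v-. The stems beginning with v- (vegidir → govegidir, velis → govelis, vebe → govebe) add the prefix go-.
The other patterns: stems beginning with p- add -et; stems beginning with f- insert -er- after the first vowel.
So vekkigo → govekkigo.

govekkigo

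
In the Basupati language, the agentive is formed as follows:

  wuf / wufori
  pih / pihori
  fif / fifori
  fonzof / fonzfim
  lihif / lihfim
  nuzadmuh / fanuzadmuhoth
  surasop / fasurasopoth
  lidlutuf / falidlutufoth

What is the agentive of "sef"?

sefori

wuf and fonzof both end in -f yet inflect differently (wufori, fonzfim), so the final letter is not what conditions the rule; the number of vowels is.
"sef" has 1 vowel. The stems with 1 vowel (wuf → wufori, pih → pihori, fif → fifori) add -ori.
So sef → sefori.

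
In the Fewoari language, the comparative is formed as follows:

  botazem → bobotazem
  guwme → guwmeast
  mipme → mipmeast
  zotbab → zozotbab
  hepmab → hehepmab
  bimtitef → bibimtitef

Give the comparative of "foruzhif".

foforuzhif

botazem and guwme both have last vowel 'e' yet inflect differently (bobotazem, guwmeast), so the last vowel is not what conditions the rule; whether the stem ends in a vowel or a consonant is.
"foruzhif" ends in a consonant. The stems ending in a consonant (botazem → bobotazem, zotbab → zozotbab, bimtitef → bibimtitef) repeat the first consonant+vowel as a prefix.
The other pattern: stems ending in a vowel add -ast.
So foruzhif → foforuzhif.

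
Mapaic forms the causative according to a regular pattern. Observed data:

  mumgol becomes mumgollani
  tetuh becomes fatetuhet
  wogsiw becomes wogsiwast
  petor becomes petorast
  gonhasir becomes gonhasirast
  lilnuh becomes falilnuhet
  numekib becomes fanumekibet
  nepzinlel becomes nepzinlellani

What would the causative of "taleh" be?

fatalehet

numekib and gonhasir both have last vowel 'i' yet inflect differently (fanumekibet, gonhasirast), so the last vowel is not what conditions the rule; the final letter is.
"taleh" ends in -h. The stems ending in -h (lilnuh → falilnuhet, tetuh → fatetuhet) add fa- … -et around the stem.
The other patterns: stems ending in -l double the final consonant and add -ani; stems ending in -r or -w add -ast.
So taleh → fatalehet.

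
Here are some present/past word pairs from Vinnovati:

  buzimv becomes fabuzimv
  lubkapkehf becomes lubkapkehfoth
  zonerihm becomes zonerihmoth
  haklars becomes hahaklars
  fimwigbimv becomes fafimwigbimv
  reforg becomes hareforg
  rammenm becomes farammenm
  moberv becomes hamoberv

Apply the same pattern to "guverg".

haguverg

zonerihm and rammenm both end in -m yet inflect differently (zonerihmoth, farammenm), so the final letter is not what conditions the rule; the second-to-last letter is.
"guverg" has second-to-last letter 'r'. The stems whose second-to-last letter is 'r' (reforg → hareforg, haklars → hahaklars, moberv → hamoberv) add the prefix ha-.
The other patterns: stems whose second-to-last letter is 'h' add -oth; stems whose second-to-last letter is 'm' or 'n' add the prefix fa-.
So guverg → haguverg.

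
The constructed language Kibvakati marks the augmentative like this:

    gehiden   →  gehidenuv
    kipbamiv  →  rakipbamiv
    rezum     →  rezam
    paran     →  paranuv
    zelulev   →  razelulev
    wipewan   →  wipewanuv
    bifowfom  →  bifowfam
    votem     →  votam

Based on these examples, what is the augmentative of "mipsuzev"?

gehiden and votem both have last vowel 'e' yet inflect differently (gehidenuv, votam), so the last vowel is not what conditions the rule; the final letter is.
"mipsuzev" ends in -v. The stems ending in -v (kipbamiv → rakipbamiv, zelulev → razelulev) add the prefix ra-.
So mipsuzev → ramipsuzev.

ramipsuzev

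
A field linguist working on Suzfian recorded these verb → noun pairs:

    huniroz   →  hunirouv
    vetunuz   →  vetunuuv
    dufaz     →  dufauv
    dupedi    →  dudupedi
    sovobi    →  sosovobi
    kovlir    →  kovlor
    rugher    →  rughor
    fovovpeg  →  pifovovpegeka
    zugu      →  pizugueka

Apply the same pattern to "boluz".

boluuv

"boluz" ends in -z. The stems ending in -z (huniroz → hunirouv, vetunuz → vetunuuv, dufaz → dufauv) drop the final letter and add -uv.
So boluz → boluuv.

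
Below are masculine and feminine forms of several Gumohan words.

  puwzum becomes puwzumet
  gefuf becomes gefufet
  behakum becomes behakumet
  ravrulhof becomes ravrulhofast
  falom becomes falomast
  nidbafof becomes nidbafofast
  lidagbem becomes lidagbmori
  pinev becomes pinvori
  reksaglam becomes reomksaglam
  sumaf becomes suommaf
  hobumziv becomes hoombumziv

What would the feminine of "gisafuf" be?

gefuf and ravrulhof both end in -f yet inflect differently (gefufet, ravrulhofast), so the final letter is not what conditions the rule; the last vowel is.
"gisafuf" has last vowel 'u'. The stems whose last vowel is 'u' (puwzum → puwzumet, gefuf → gefufet, behakum → behakumet) add -et.
So gisafuf → gisafufet.

gisafufet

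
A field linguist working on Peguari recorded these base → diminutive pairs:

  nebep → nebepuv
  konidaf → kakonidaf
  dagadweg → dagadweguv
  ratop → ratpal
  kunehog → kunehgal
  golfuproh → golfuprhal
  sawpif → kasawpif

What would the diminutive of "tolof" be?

tolfal

"tolof" has last vowel 'o'. The stems whose last vowel is 'o' (kunehog → kunehgal, golfuproh → golfuprhal, ratop → ratpal) delete the last vowel and add -al.
The other patterns: stems whose last vowel is 'e' add -uv; stems whose last vowel is 'a' or 'i' add the prefix ka-.
So tolof → tolfal.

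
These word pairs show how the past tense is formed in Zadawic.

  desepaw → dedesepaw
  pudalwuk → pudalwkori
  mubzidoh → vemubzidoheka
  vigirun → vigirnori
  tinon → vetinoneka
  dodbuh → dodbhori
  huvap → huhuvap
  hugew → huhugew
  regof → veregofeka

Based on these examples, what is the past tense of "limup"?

tinon and vigirun both end in -n yet inflect differently (vetinoneka, vigirnori), so the final letter is not what conditions the rule; the last vowel is.
"limup" has last vowel 'u'. The stems whose last vowel is 'u' (vigirun → vigirnori, dodbuh → dodbhori, pudalwuk → pudalwkori) delete the last vowel and add -ori.
The other patterns: stems whose last vowel is 'o' add ve- … -eka around the stem; stems whose last vowel is 'a' or 'e' repeat the first consonant+vowel as a prefix.
So limup → limpori.

limpori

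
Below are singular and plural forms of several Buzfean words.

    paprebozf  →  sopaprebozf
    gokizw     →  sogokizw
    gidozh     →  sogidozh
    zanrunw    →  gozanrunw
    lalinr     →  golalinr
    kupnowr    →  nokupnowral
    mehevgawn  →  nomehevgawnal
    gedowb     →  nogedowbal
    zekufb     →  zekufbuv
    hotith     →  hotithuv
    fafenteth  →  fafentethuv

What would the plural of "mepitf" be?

gokizw and zanrunw both end in -w yet inflect differently (sogokizw, gozanrunw), so the final letter is not what conditions the rule; the second-to-last letter is.
"mepitf" has second-to-last letter 't'. The stems whose second-to-last letter is 't' (hotith → hotithuv, fafenteth → fafentethuv) add -uv.
The other patterns: stems whose second-to-last letter is 'z' add the prefix so-; stems whose second-to-last letter is 'n' add the prefix go-; stems whose second-to-last letter is 'w' add no- … -al around the stem.
So mepitf → mepitfuv.

mepitfuv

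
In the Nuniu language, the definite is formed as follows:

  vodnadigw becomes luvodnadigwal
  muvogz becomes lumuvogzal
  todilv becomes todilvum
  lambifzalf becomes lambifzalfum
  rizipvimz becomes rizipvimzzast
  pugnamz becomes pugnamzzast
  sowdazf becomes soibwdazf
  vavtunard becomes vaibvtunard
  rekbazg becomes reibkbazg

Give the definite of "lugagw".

"lugagw" has second-to-last letter 'g'. The stems whose second-to-last letter is 'g' (vodnadigw → luvodnadigwal, muvogz → lumuvogzal) add lu- … -al around the stem.
The other patterns: stems whose second-to-last letter is 'l' add -um; stems whose second-to-last letter is 'm' double the final consonant and add -ast; stems whose second-to-last letter is 'r' or 'z' insert -ib- after the first vowel.
So lugagw → lulugagwal.

lulugagwal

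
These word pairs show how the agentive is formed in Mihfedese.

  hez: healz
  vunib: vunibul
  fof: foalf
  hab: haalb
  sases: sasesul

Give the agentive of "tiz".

vunib and hab both end in -b yet inflect differently (vunibul, haalb), so the final letter is not what conditions the rule; the number of vowels is.
"tiz" has 1 vowel. The stems with 1 vowel (hab → haalb, fof → foalf, hez → healz) insert -al- after the first vowel.
The other pattern: stems with 2 vowels add -ul.
So tiz → tialz.

tialz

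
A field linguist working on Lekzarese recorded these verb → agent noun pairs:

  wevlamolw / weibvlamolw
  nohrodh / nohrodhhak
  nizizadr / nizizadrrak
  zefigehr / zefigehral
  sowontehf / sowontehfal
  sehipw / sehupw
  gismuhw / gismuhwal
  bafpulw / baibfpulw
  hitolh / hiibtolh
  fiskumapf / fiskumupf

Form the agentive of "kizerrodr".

kizerrodrrak

fiskumapf and sowontehf both end in -f yet inflect differently (fiskumupf, sowontehfal), so the final letter is not what conditions the rule; the second-to-last letter is.
"kizerrodr" has second-to-last letter 'd'. The stems whose second-to-last letter is 'd' (nohrodh → nohrodhhak, nizizadr → nizizadrrak) double the final consonant and add -ak.
So kizerrodr → kizerrodrrak.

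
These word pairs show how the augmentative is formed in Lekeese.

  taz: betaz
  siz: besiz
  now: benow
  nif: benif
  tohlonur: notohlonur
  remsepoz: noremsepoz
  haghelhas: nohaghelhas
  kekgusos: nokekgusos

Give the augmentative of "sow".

taz and remsepoz both end in -z yet inflect differently (betaz, noremsepoz), so the final letter is not what conditions the rule; the number of vowels is.
"sow" has 1 vowel. The stems with 1 vowel (taz → betaz, siz → besiz, now → benow) add the prefix be-.
So sow → besow.

besow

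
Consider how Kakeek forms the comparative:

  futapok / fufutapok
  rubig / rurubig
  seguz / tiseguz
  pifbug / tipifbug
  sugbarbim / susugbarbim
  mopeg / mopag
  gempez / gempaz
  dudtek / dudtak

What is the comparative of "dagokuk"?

tidagokuk

"dagokuk" has last vowel 'u'. The stems whose last vowel is 'u' (seguz → tiseguz, pifbug → tipifbug) add the prefix ti-.
So dagokuk → tidagokuk.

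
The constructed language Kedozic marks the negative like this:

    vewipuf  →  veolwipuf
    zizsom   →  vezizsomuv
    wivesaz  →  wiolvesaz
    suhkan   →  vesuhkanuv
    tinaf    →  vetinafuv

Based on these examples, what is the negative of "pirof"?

vepirofuv

"pirof" has 2 vowels. The stems with 2 vowels (suhkan → vesuhkanuv, tinaf → vetinafuv, zizsom → vezizsomuv) add ve- … -uv around the stem.
So pirof → vepirofuv.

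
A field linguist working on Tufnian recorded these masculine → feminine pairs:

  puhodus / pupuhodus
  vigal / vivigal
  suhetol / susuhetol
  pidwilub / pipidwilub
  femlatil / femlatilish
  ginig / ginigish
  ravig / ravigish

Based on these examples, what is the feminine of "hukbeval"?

huhukbeval

"hukbeval" has last vowel 'a'. The one such stem in the data (vigal → vivigal) repeats the first consonant+vowel as a prefix (as do suhetol, puhodus), so the same rule applies.
The other pattern: stems whose last vowel is 'i' add -ish.
So hukbeval → huhukbeval.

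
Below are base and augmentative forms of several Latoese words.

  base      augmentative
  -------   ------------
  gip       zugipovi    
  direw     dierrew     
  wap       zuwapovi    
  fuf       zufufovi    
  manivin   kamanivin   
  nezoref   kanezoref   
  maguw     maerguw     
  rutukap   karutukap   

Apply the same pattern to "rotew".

roertew

wap and rutukap both end in -p yet inflect differently (zuwapovi, karutukap), so the final letter is not what conditions the rule; the number of vowels is.
"rotew" has 2 vowels. The stems with 2 vowels (maguw → maerguw, direw → dierrew) insert -er- after the first vowel.
The other patterns: stems with 1 vowel add zu- … -ovi around the stem; stems with 3 vowels add the prefix ka-.
So rotew → roertew.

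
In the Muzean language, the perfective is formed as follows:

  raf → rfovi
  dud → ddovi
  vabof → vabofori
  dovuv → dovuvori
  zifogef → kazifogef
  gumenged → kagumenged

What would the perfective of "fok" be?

fkovi

"fok" has 1 vowel. The stems with 1 vowel (raf → rfovi, dud → ddovi) delete the last vowel and add -ovi.
The other patterns: stems with 2 vowels add -ori; stems with 3 vowels add the prefix ka-.
So fok → fkovi.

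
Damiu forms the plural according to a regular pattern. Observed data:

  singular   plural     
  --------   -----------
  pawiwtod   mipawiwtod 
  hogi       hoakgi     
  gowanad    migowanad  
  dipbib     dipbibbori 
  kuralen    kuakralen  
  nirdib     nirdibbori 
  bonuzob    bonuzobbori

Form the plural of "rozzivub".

pawiwtod and bonuzob both have last vowel 'o' yet inflect differently (mipawiwtod, bonuzobbori), so the last vowel is not what conditions the rule; the final letter is.
"rozzivub" ends in -b. The stems ending in -b (bonuzob → bonuzobbori, nirdib → nirdibbori, dipbib → dipbibbori) double the final consonant and add -ori.
The other patterns: stems ending in -d add the prefix mi-; stems ending in -i or -n insert -ak- after the first vowel.
So rozzivub → rozzivubbori.

rozzivubbori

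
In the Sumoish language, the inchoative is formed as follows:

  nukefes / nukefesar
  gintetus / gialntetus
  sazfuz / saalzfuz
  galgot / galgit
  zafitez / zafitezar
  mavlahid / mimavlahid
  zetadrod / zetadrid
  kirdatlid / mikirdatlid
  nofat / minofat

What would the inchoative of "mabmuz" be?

kirdatlid and zetadrod both end in -d yet inflect differently (mikirdatlid, zetadrid), so the final letter is not what conditions the rule; the last vowel is.
"mabmuz" has last vowel 'u'. The stems whose last vowel is 'u' (gintetus → gialntetus, sazfuz → saalzfuz) insert -al- after the first vowel.
So mabmuz → maalbmuz.

maalbmuz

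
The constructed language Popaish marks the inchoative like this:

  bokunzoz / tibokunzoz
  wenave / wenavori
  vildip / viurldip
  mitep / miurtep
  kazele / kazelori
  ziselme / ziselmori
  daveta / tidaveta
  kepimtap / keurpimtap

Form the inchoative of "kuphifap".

kuurphifap

mitep and wenave both have last vowel 'e' yet inflect differently (miurtep, wenavori), so the last vowel is not what conditions the rule; the final letter is.
"kuphifap" ends in -p. The stems ending in -p (mitep → miurtep, kepimtap → keurpimtap, vildip → viurldip) insert -ur- after the first vowel.
So kuphifap → kuurphifap.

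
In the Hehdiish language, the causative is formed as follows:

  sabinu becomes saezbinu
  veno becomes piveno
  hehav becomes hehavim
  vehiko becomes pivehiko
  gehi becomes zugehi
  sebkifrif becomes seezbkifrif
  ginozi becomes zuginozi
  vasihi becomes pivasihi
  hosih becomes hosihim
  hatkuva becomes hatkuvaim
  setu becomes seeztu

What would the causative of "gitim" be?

zugitim

vasihi and gehi both end in -i yet inflect differently (pivasihi, zugehi), so the final letter is not what conditions the rule; the first letter is.
"gitim" begins with g-. The stems beginning with g- (gehi → zugehi, ginozi → zuginozi) add the prefix zu-.
The other patterns: stems beginning with v- add the prefix pi-; stems beginning with s- insert -ez- after the first vowel; stems beginning with h- add -im.
So gitim → zugitim.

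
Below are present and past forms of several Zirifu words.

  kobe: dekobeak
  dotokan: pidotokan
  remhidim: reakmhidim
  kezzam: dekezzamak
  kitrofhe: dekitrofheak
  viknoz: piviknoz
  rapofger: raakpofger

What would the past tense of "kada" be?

dekadaak

remhidim and kezzam both end in -m yet inflect differently (reakmhidim, dekezzamak), so the final letter is not what conditions the rule; the first letter is.
"kada" begins with k-. The stems beginning with k- (kobe → dekobeak, kezzam → dekezzamak, kitrofhe → dekitrofheak) add de- … -ak around the stem.
The other patterns: stems beginning with r- insert -ak- after the first vowel; stems beginning with d- or v- add the prefix pi-.
So kada → dekadaak.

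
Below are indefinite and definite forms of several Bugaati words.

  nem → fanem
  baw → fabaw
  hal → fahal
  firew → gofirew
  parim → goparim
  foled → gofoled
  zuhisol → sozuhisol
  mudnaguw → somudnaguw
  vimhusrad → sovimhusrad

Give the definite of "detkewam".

"detkewam" has 3 vowels. The stems with 3 vowels (zuhisol → sozuhisol, mudnaguw → somudnaguw, vimhusrad → sovimhusrad) add the prefix so-.
The other patterns: stems with 1 vowel add the prefix fa-; stems with 2 vowels add the prefix go-.
So detkewam → sodetkewam.

sodetkewam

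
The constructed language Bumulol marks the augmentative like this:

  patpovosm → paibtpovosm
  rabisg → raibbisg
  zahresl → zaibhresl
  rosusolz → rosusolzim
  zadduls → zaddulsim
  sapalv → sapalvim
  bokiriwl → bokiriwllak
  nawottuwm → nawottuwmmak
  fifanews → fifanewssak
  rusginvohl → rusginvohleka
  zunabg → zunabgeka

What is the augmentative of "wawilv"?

wawilvim

"wawilv" has second-to-last letter 'l'. The stems whose second-to-last letter is 'l' (rosusolz → rosusolzim, zadduls → zaddulsim, sapalv → sapalvim) add -im.
So wawilv → wawilvim.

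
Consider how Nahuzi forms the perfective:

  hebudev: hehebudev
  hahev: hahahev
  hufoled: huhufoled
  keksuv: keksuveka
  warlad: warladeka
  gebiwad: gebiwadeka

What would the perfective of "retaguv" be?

hebudev and keksuv both end in -v yet inflect differently (hehebudev, keksuveka), so the final letter is not what conditions the rule; the last vowel is.
"retaguv" has last vowel 'u'. The one such stem in the data (keksuv → keksuveka) adds -eka, so the same rule applies.
The other pattern: stems whose last vowel is 'e' repeat the first consonant+vowel as a prefix.
So retaguv → retaguveka.

retaguveka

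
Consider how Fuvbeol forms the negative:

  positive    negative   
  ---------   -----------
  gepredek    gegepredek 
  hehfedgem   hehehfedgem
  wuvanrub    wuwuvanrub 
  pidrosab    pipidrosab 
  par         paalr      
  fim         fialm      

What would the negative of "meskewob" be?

hehfedgem and fim both end in -m yet inflect differently (hehehfedgem, fialm), so the final letter is not what conditions the rule; the number of vowels is.
"meskewob" has 3 vowels. The stems with 3 vowels (gepredek → gegepredek, hehfedgem → hehehfedgem, wuvanrub → wuwuvanrub) repeat the first consonant+vowel as a prefix.
The other pattern: stems with 1 vowel insert -al- after the first vowel.
So meskewob → memeskewob.

memeskewob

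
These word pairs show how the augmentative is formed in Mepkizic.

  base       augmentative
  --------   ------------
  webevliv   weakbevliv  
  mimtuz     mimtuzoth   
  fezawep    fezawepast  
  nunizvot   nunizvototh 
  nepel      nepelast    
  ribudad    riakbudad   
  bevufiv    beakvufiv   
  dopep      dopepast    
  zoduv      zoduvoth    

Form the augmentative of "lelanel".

lelanelast

"lelanel" has last vowel 'e'. The stems whose last vowel is 'e' (fezawep → fezawepast, nepel → nepelast, dopep → dopepast) add -ast.
The other patterns: stems whose last vowel is 'o' or 'u' add -oth; stems whose last vowel is 'a' or 'i' insert -ak- after the first vowel.
So lelanel → lelanelast.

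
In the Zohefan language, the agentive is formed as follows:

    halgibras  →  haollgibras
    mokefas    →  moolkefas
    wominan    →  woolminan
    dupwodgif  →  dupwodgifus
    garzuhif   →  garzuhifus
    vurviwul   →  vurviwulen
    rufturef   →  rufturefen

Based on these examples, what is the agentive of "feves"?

dupwodgif and rufturef both end in -f yet inflect differently (dupwodgifus, rufturefen), so the final letter is not what conditions the rule; the last vowel is.
"feves" has last vowel 'e'. The one such stem in the data (rufturef → rufturefen) adds -en, so the same rule applies.
The other patterns: stems whose last vowel is 'a' insert -ol- after the first vowel; stems whose last vowel is 'i' add -us.
So feves → fevesen.

fevesen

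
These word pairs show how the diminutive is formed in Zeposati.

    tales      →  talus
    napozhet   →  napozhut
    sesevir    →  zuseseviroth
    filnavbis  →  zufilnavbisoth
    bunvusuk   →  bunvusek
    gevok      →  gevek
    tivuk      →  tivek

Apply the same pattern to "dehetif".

tales and filnavbis both end in -s yet inflect differently (talus, zufilnavbisoth), so the final letter is not what conditions the rule; the last vowel is.
"dehetif" has last vowel 'i'. The stems whose last vowel is 'i' (sesevir → zuseseviroth, filnavbis → zufilnavbisoth) add zu- … -oth around the stem.
So dehetif → zudehetifoth.

zudehetifoth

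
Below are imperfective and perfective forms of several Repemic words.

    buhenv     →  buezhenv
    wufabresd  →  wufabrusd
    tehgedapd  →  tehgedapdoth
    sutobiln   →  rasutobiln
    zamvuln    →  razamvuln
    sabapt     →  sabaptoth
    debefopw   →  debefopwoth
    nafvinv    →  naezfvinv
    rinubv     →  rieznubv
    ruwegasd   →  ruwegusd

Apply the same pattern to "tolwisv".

tolwusv

"tolwisv" has second-to-last letter 's'. The stems whose second-to-last letter is 's' (wufabresd → wufabrusd, ruwegasd → ruwegusd) change the last vowel to 'u'.
So tolwisv → tolwusv.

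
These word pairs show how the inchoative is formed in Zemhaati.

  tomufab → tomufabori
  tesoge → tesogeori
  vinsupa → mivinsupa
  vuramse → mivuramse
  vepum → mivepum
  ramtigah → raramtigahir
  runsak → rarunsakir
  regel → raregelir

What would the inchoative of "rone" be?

raroneir

tesoge and vuramse both end in -e yet inflect differently (tesogeori, mivuramse), so the final letter is not what conditions the rule; the first letter is.
"rone" begins with r-. The stems beginning with r- (ramtigah → raramtigahir, runsak → rarunsakir, regel → raregelir) add ra- … -ir around the stem.
So rone → raroneir.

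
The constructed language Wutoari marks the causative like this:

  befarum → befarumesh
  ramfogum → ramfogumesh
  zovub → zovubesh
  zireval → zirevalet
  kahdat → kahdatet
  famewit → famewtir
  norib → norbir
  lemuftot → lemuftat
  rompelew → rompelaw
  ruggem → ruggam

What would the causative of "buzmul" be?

kahdat and famewit both end in -t yet inflect differently (kahdatet, famewtir), so the final letter is not what conditions the rule; the last vowel is.
"buzmul" has last vowel 'u'. The stems whose last vowel is 'u' (befarum → befarumesh, ramfogum → ramfogumesh, zovub → zovubesh) add -esh.
The other patterns: stems whose last vowel is 'a' add -et; stems whose last vowel is 'i' delete the last vowel and add -ir; stems whose last vowel is 'e' or 'o' change the last vowel to 'a'.
So buzmul → buzmulesh.

buzmulesh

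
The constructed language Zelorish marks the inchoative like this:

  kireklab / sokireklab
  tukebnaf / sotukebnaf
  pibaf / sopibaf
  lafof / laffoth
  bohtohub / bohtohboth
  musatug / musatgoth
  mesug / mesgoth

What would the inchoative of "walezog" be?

tukebnaf and lafof both end in -f yet inflect differently (sotukebnaf, laffoth), so the final letter is not what conditions the rule; the last vowel is.
"walezog" has last vowel 'o'. The one such stem in the data (lafof → laffoth) deletes the last vowel and adds -oth (as do bohtohub, musatug), so the same rule applies.
So walezog → walezgoth.

walezgoth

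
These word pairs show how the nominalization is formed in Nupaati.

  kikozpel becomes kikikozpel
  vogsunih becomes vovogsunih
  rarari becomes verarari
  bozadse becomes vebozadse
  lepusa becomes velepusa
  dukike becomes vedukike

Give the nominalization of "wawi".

vogsunih and rarari both have last vowel 'i' yet inflect differently (vovogsunih, verarari), so the last vowel is not what conditions the rule; whether the stem ends in a vowel or a consonant is.
"wawi" ends in a vowel. The stems ending in a vowel (rarari → verarari, bozadse → vebozadse, lepusa → velepusa) add the prefix ve-.
So wawi → vewawi.

vewawi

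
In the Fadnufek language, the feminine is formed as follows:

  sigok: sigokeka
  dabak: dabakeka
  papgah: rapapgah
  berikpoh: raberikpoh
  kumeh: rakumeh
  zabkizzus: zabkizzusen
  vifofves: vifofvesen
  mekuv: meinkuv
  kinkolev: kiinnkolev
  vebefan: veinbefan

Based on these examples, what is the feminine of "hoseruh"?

dabak and papgah both have last vowel 'a' yet inflect differently (dabakeka, rapapgah), so the last vowel is not what conditions the rule; the final letter is.
"hoseruh" ends in -h. The stems ending in -h (papgah → rapapgah, berikpoh → raberikpoh, kumeh → rakumeh) add the prefix ra-.
So hoseruh → rahoseruh.

rahoseruh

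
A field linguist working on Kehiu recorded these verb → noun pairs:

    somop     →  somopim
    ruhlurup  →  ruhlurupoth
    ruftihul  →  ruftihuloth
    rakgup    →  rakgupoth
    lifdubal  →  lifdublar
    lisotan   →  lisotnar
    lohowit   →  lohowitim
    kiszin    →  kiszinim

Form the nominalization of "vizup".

vizupoth

"vizup" has last vowel 'u'. The stems whose last vowel is 'u' (ruhlurup → ruhlurupoth, rakgup → rakgupoth, ruftihul → ruftihuloth) add -oth.
So vizup → vizupoth.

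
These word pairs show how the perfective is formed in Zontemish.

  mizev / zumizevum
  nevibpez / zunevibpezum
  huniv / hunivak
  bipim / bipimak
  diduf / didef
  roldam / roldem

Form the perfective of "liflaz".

liflez

mizev and huniv both end in -v yet inflect differently (zumizevum, hunivak), so the final letter is not what conditions the rule; the last vowel is.
"liflaz" has last vowel 'a'. The one such stem in the data (roldam → roldem) changes the last vowel to 'e' (as does diduf), so the same rule applies.
So liflaz → liflez.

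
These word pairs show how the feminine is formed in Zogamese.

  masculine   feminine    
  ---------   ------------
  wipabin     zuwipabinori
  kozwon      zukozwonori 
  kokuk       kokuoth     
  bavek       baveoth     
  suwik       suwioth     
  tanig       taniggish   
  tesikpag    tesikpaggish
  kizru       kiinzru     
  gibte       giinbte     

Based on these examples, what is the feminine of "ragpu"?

raingpu

wipabin and suwik both have last vowel 'i' yet inflect differently (zuwipabinori, suwioth), so the last vowel is not what conditions the rule; the final letter is.
"ragpu" ends in -u. The one such stem in the data (kizru → kiinzru) inserts -in- after the first vowel (as does gibte), so the same rule applies.
So ragpu → raingpu.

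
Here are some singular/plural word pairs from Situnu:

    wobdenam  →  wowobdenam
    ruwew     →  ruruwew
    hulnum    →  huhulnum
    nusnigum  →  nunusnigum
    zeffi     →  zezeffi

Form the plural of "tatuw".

Every pair shown (wobdenam → wowobdenam, ruwew → ruruwew, hulnum → huhulnum, …) follows the same rule: repeat the first consonant+vowel as a prefix.
So tatuw → tatatuw.

tatatuw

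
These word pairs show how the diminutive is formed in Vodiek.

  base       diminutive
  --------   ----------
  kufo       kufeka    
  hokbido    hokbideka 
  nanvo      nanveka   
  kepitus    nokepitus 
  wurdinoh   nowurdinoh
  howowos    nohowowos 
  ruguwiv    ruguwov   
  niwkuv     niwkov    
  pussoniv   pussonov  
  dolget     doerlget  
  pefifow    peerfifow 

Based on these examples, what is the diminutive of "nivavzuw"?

niervavzuw

"nivavzuw" ends in -w. The one such stem in the data (pefifow → peerfifow) inserts -er- after the first vowel (as does dolget), so the same rule applies.
So nivavzuw → niervavzuw.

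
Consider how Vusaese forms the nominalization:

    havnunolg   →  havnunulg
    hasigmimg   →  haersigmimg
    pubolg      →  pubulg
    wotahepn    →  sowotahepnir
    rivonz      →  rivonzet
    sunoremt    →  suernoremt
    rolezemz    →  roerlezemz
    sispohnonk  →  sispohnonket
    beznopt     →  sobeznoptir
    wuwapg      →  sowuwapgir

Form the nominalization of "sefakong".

sefakonget

pubolg and wuwapg both end in -g yet inflect differently (pubulg, sowuwapgir), so the final letter is not what conditions the rule; the second-to-last letter is.
"sefakong" has second-to-last letter 'n'. The stems whose second-to-last letter is 'n' (sispohnonk → sispohnonket, rivonz → rivonzet) add -et.
So sefakong → sefakonget.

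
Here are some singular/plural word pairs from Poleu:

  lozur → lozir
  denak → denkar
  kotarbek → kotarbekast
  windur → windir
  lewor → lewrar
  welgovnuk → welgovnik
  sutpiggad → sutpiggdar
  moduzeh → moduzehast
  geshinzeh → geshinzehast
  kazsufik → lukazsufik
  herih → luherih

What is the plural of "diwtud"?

diwtid

"diwtud" has last vowel 'u'. The stems whose last vowel is 'u' (welgovnuk → welgovnik, lozur → lozir, windur → windir) change the last vowel to 'i'.
The other patterns: stems whose last vowel is 'i' add the prefix lu-; stems whose last vowel is 'e' add -ast; stems whose last vowel is 'a' or 'o' delete the last vowel and add -ar.
So diwtud → diwtid.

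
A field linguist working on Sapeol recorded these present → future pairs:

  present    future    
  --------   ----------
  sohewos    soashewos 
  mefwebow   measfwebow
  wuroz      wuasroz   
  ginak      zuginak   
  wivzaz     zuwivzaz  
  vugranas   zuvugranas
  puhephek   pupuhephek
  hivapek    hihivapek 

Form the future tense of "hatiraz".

wuroz and wivzaz both end in -z yet inflect differently (wuasroz, zuwivzaz), so the final letter is not what conditions the rule; the last vowel is.
"hatiraz" has last vowel 'a'. The stems whose last vowel is 'a' (ginak → zuginak, wivzaz → zuwivzaz, vugranas → zuvugranas) add the prefix zu-.
The other patterns: stems whose last vowel is 'o' insert -as- after the first vowel; stems whose last vowel is 'e' repeat the first consonant+vowel as a prefix.
So hatiraz → zuhatiraz.

zuhatiraz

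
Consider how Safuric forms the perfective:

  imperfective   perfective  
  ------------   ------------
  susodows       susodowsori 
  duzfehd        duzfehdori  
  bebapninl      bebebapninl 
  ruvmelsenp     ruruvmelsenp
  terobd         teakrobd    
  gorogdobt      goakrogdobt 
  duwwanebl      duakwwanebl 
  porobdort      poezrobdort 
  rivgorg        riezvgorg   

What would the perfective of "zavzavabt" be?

zaakvzavabt

duzfehd and terobd both end in -d yet inflect differently (duzfehdori, teakrobd), so the final letter is not what conditions the rule; the second-to-last letter is.
"zavzavabt" has second-to-last letter 'b'. The stems whose second-to-last letter is 'b' (terobd → teakrobd, gorogdobt → goakrogdobt, duwwanebl → duakwwanebl) insert -ak- after the first vowel.
The other patterns: stems whose second-to-last letter is 'h' or 'w' add -ori; stems whose second-to-last letter is 'n' repeat the first consonant+vowel as a prefix; stems whose second-to-last letter is 'r' insert -ez- after the first vowel.
So zavzavabt → zaakvzavabt.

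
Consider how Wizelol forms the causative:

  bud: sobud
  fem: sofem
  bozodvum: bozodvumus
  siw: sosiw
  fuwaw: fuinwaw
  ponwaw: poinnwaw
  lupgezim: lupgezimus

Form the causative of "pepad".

siw and fuwaw both end in -w yet inflect differently (sosiw, fuinwaw), so the final letter is not what conditions the rule; the number of vowels is.
"pepad" has 2 vowels. The stems with 2 vowels (fuwaw → fuinwaw, ponwaw → poinnwaw) insert -in- after the first vowel.
The other patterns: stems with 1 vowel add the prefix so-; stems with 3 vowels add -us.
So pepad → peinpad.

peinpad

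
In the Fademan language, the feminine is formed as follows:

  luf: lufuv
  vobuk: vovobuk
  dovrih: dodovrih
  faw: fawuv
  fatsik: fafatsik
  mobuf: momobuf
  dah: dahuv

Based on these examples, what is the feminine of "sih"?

sihuv

mobuf and luf both end in -f yet inflect differently (momobuf, lufuv), so the final letter is not what conditions the rule; the number of vowels is.
"sih" has 1 vowel. The stems with 1 vowel (faw → fawuv, luf → lufuv, dah → dahuv) add -uv.
The other pattern: stems with 2 vowels repeat the first consonant+vowel as a prefix.
So sih → sihuv.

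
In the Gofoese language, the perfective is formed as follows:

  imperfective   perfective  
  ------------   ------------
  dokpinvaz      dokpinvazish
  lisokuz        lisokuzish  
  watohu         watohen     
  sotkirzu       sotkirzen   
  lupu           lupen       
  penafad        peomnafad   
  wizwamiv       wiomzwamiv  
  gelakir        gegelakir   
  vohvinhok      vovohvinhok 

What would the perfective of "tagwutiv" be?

lisokuz and watohu both have last vowel 'u' yet inflect differently (lisokuzish, watohen), so the last vowel is not what conditions the rule; the final letter is.
"tagwutiv" ends in -v. The one such stem in the data (wizwamiv → wiomzwamiv) inserts -om- after the first vowel (as does penafad), so the same rule applies.
So tagwutiv → taomgwutiv.

taomgwutiv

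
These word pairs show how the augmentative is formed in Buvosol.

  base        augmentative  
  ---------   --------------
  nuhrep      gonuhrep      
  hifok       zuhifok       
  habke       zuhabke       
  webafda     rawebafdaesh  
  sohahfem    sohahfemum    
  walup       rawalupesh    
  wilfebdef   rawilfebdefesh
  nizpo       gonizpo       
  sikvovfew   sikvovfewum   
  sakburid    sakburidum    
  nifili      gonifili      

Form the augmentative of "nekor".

gonekor

nuhrep and walup both end in -p yet inflect differently (gonuhrep, rawalupesh), so the final letter is not what conditions the rule; the first letter is.
"nekor" begins with n-. The stems beginning with n- (nuhrep → gonuhrep, nifili → gonifili, nizpo → gonizpo) add the prefix go-.
The other patterns: stems beginning with s- add -um; stems beginning with h- add the prefix zu-; stems beginning with w- add ra- … -esh around the stem.
So nekor → gonekor.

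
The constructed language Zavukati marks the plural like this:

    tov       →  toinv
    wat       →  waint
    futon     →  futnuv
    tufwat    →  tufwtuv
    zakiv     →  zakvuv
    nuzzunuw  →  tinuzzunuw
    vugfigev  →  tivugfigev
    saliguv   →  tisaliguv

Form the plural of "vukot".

vuktuv

"vukot" has 2 vowels. The stems with 2 vowels (futon → futnuv, tufwat → tufwtuv, zakiv → zakvuv) delete the last vowel and add -uv.
So vukot → vuktuv.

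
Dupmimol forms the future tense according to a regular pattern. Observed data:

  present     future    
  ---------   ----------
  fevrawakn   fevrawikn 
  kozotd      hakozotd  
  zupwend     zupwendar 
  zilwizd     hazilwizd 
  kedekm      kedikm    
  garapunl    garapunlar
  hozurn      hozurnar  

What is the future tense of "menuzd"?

fevrawakn and hozurn both end in -n yet inflect differently (fevrawikn, hozurnar), so the final letter is not what conditions the rule; the second-to-last letter is.
"menuzd" has second-to-last letter 'z'. The one such stem in the data (zilwizd → hazilwizd) adds the prefix ha-, so the same rule applies.
So menuzd → hamenuzd.

hamenuzd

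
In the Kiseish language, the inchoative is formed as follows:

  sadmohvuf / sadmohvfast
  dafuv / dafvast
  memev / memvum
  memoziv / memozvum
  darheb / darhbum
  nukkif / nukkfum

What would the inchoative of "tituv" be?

titvast

dafuv and memev both end in -v yet inflect differently (dafvast, memvum), so the final letter is not what conditions the rule; the last vowel is.
"tituv" has last vowel 'u'. The stems whose last vowel is 'u' (sadmohvuf → sadmohvfast, dafuv → dafvast) delete the last vowel and add -ast.
So tituv → titvast.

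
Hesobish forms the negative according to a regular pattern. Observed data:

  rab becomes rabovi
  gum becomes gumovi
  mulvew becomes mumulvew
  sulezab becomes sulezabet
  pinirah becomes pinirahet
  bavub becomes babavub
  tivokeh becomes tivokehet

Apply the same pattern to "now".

rab and bavub both end in -b yet inflect differently (rabovi, babavub), so the final letter is not what conditions the rule; the number of vowels is.
"now" has 1 vowel. The stems with 1 vowel (rab → rabovi, gum → gumovi) add -ovi.
So now → nowovi.

nowovi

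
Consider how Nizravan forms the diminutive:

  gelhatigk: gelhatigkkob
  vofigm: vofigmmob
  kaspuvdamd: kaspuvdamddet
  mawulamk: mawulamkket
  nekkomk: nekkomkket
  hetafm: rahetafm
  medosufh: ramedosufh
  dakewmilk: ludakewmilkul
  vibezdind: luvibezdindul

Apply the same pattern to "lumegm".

gelhatigk and mawulamk both end in -k yet inflect differently (gelhatigkkob, mawulamkket), so the final letter is not what conditions the rule; the second-to-last letter is.
"lumegm" has second-to-last letter 'g'. The stems whose second-to-last letter is 'g' (gelhatigk → gelhatigkkob, vofigm → vofigmmob) double the final consonant and add -ob.
The other patterns: stems whose second-to-last letter is 'm' double the final consonant and add -et; stems whose second-to-last letter is 'f' add the prefix ra-; stems whose second-to-last letter is 'l' or 'n' add lu- … -ul around the stem.
So lumegm → lumegmmob.

lumegmmob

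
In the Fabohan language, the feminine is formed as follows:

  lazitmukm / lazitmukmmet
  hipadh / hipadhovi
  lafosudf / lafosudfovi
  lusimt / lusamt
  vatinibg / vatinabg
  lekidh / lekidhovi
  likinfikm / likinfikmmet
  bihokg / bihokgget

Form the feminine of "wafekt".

wafekttet

"wafekt" has second-to-last letter 'k'. The stems whose second-to-last letter is 'k' (bihokg → bihokgget, lazitmukm → lazitmukmmet, likinfikm → likinfikmmet) double the final consonant and add -et.
The other patterns: stems whose second-to-last letter is 'd' add -ovi; stems whose second-to-last letter is 'b' or 'm' change the last vowel to 'a'.
So wafekt → wafekttet.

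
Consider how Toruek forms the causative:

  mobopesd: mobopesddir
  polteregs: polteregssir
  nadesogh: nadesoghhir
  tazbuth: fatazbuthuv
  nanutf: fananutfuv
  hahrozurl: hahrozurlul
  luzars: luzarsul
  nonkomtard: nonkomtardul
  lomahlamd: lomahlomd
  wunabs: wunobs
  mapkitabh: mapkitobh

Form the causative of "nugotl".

"nugotl" has second-to-last letter 't'. The stems whose second-to-last letter is 't' (tazbuth → fatazbuthuv, nanutf → fananutfuv) add fa- … -uv around the stem.
The other patterns: stems whose second-to-last letter is 'g' or 's' double the final consonant and add -ir; stems whose second-to-last letter is 'r' add -ul; stems whose second-to-last letter is 'b' or 'm' change the last vowel to 'o'.
So nugotl → fanugotluv.

fanugotluv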